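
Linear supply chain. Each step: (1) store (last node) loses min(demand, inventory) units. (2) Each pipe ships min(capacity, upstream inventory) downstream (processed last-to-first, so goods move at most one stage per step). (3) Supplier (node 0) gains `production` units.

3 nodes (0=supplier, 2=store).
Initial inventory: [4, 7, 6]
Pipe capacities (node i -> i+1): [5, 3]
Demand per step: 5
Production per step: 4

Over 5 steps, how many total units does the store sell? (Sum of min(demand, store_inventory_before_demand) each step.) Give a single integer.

Answer: 18

Derivation:
Step 1: sold=5 (running total=5) -> [4 8 4]
Step 2: sold=4 (running total=9) -> [4 9 3]
Step 3: sold=3 (running total=12) -> [4 10 3]
Step 4: sold=3 (running total=15) -> [4 11 3]
Step 5: sold=3 (running total=18) -> [4 12 3]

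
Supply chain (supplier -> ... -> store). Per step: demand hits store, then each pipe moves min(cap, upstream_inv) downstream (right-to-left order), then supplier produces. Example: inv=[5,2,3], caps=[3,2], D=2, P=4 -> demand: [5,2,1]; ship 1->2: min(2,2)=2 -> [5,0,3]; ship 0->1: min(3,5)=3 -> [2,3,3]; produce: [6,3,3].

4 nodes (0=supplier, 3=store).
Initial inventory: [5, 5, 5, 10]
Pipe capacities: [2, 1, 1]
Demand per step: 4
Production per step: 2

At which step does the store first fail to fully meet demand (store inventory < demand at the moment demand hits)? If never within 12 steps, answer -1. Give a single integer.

Step 1: demand=4,sold=4 ship[2->3]=1 ship[1->2]=1 ship[0->1]=2 prod=2 -> [5 6 5 7]
Step 2: demand=4,sold=4 ship[2->3]=1 ship[1->2]=1 ship[0->1]=2 prod=2 -> [5 7 5 4]
Step 3: demand=4,sold=4 ship[2->3]=1 ship[1->2]=1 ship[0->1]=2 prod=2 -> [5 8 5 1]
Step 4: demand=4,sold=1 ship[2->3]=1 ship[1->2]=1 ship[0->1]=2 prod=2 -> [5 9 5 1]
Step 5: demand=4,sold=1 ship[2->3]=1 ship[1->2]=1 ship[0->1]=2 prod=2 -> [5 10 5 1]
Step 6: demand=4,sold=1 ship[2->3]=1 ship[1->2]=1 ship[0->1]=2 prod=2 -> [5 11 5 1]
Step 7: demand=4,sold=1 ship[2->3]=1 ship[1->2]=1 ship[0->1]=2 prod=2 -> [5 12 5 1]
Step 8: demand=4,sold=1 ship[2->3]=1 ship[1->2]=1 ship[0->1]=2 prod=2 -> [5 13 5 1]
Step 9: demand=4,sold=1 ship[2->3]=1 ship[1->2]=1 ship[0->1]=2 prod=2 -> [5 14 5 1]
Step 10: demand=4,sold=1 ship[2->3]=1 ship[1->2]=1 ship[0->1]=2 prod=2 -> [5 15 5 1]
Step 11: demand=4,sold=1 ship[2->3]=1 ship[1->2]=1 ship[0->1]=2 prod=2 -> [5 16 5 1]
Step 12: demand=4,sold=1 ship[2->3]=1 ship[1->2]=1 ship[0->1]=2 prod=2 -> [5 17 5 1]
First stockout at step 4

4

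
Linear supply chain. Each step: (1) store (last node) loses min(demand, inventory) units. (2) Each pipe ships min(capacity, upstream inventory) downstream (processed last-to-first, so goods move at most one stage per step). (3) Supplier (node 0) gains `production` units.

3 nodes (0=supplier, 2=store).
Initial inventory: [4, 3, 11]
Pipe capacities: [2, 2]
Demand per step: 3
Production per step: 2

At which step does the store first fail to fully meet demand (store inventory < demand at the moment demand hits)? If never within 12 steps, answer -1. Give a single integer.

Step 1: demand=3,sold=3 ship[1->2]=2 ship[0->1]=2 prod=2 -> [4 3 10]
Step 2: demand=3,sold=3 ship[1->2]=2 ship[0->1]=2 prod=2 -> [4 3 9]
Step 3: demand=3,sold=3 ship[1->2]=2 ship[0->1]=2 prod=2 -> [4 3 8]
Step 4: demand=3,sold=3 ship[1->2]=2 ship[0->1]=2 prod=2 -> [4 3 7]
Step 5: demand=3,sold=3 ship[1->2]=2 ship[0->1]=2 prod=2 -> [4 3 6]
Step 6: demand=3,sold=3 ship[1->2]=2 ship[0->1]=2 prod=2 -> [4 3 5]
Step 7: demand=3,sold=3 ship[1->2]=2 ship[0->1]=2 prod=2 -> [4 3 4]
Step 8: demand=3,sold=3 ship[1->2]=2 ship[0->1]=2 prod=2 -> [4 3 3]
Step 9: demand=3,sold=3 ship[1->2]=2 ship[0->1]=2 prod=2 -> [4 3 2]
Step 10: demand=3,sold=2 ship[1->2]=2 ship[0->1]=2 prod=2 -> [4 3 2]
Step 11: demand=3,sold=2 ship[1->2]=2 ship[0->1]=2 prod=2 -> [4 3 2]
Step 12: demand=3,sold=2 ship[1->2]=2 ship[0->1]=2 prod=2 -> [4 3 2]
First stockout at step 10

10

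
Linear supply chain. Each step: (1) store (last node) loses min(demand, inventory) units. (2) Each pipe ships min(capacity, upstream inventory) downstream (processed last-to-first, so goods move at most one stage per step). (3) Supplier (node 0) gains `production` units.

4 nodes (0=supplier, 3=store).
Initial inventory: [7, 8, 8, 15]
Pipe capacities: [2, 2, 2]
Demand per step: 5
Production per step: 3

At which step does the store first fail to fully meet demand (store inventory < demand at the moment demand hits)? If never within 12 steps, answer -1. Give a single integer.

Step 1: demand=5,sold=5 ship[2->3]=2 ship[1->2]=2 ship[0->1]=2 prod=3 -> [8 8 8 12]
Step 2: demand=5,sold=5 ship[2->3]=2 ship[1->2]=2 ship[0->1]=2 prod=3 -> [9 8 8 9]
Step 3: demand=5,sold=5 ship[2->3]=2 ship[1->2]=2 ship[0->1]=2 prod=3 -> [10 8 8 6]
Step 4: demand=5,sold=5 ship[2->3]=2 ship[1->2]=2 ship[0->1]=2 prod=3 -> [11 8 8 3]
Step 5: demand=5,sold=3 ship[2->3]=2 ship[1->2]=2 ship[0->1]=2 prod=3 -> [12 8 8 2]
Step 6: demand=5,sold=2 ship[2->3]=2 ship[1->2]=2 ship[0->1]=2 prod=3 -> [13 8 8 2]
Step 7: demand=5,sold=2 ship[2->3]=2 ship[1->2]=2 ship[0->1]=2 prod=3 -> [14 8 8 2]
Step 8: demand=5,sold=2 ship[2->3]=2 ship[1->2]=2 ship[0->1]=2 prod=3 -> [15 8 8 2]
Step 9: demand=5,sold=2 ship[2->3]=2 ship[1->2]=2 ship[0->1]=2 prod=3 -> [16 8 8 2]
Step 10: demand=5,sold=2 ship[2->3]=2 ship[1->2]=2 ship[0->1]=2 prod=3 -> [17 8 8 2]
Step 11: demand=5,sold=2 ship[2->3]=2 ship[1->2]=2 ship[0->1]=2 prod=3 -> [18 8 8 2]
Step 12: demand=5,sold=2 ship[2->3]=2 ship[1->2]=2 ship[0->1]=2 prod=3 -> [19 8 8 2]
First stockout at step 5

5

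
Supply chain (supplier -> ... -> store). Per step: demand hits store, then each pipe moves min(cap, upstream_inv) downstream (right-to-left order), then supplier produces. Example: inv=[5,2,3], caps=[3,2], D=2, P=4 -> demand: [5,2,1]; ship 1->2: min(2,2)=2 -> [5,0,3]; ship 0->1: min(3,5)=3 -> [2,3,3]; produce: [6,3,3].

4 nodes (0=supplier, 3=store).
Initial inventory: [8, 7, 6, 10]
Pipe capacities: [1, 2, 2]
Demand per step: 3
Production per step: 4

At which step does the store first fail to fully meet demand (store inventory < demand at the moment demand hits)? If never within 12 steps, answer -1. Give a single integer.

Step 1: demand=3,sold=3 ship[2->3]=2 ship[1->2]=2 ship[0->1]=1 prod=4 -> [11 6 6 9]
Step 2: demand=3,sold=3 ship[2->3]=2 ship[1->2]=2 ship[0->1]=1 prod=4 -> [14 5 6 8]
Step 3: demand=3,sold=3 ship[2->3]=2 ship[1->2]=2 ship[0->1]=1 prod=4 -> [17 4 6 7]
Step 4: demand=3,sold=3 ship[2->3]=2 ship[1->2]=2 ship[0->1]=1 prod=4 -> [20 3 6 6]
Step 5: demand=3,sold=3 ship[2->3]=2 ship[1->2]=2 ship[0->1]=1 prod=4 -> [23 2 6 5]
Step 6: demand=3,sold=3 ship[2->3]=2 ship[1->2]=2 ship[0->1]=1 prod=4 -> [26 1 6 4]
Step 7: demand=3,sold=3 ship[2->3]=2 ship[1->2]=1 ship[0->1]=1 prod=4 -> [29 1 5 3]
Step 8: demand=3,sold=3 ship[2->3]=2 ship[1->2]=1 ship[0->1]=1 prod=4 -> [32 1 4 2]
Step 9: demand=3,sold=2 ship[2->3]=2 ship[1->2]=1 ship[0->1]=1 prod=4 -> [35 1 3 2]
Step 10: demand=3,sold=2 ship[2->3]=2 ship[1->2]=1 ship[0->1]=1 prod=4 -> [38 1 2 2]
Step 11: demand=3,sold=2 ship[2->3]=2 ship[1->2]=1 ship[0->1]=1 prod=4 -> [41 1 1 2]
Step 12: demand=3,sold=2 ship[2->3]=1 ship[1->2]=1 ship[0->1]=1 prod=4 -> [44 1 1 1]
First stockout at step 9

9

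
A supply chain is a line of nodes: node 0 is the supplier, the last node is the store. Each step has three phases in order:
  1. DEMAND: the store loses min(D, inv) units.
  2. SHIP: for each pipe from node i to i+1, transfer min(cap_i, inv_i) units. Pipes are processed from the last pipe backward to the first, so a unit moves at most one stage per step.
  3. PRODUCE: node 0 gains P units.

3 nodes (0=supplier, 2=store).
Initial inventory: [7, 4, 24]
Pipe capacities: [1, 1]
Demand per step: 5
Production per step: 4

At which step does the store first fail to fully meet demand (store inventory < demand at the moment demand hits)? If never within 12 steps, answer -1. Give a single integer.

Step 1: demand=5,sold=5 ship[1->2]=1 ship[0->1]=1 prod=4 -> [10 4 20]
Step 2: demand=5,sold=5 ship[1->2]=1 ship[0->1]=1 prod=4 -> [13 4 16]
Step 3: demand=5,sold=5 ship[1->2]=1 ship[0->1]=1 prod=4 -> [16 4 12]
Step 4: demand=5,sold=5 ship[1->2]=1 ship[0->1]=1 prod=4 -> [19 4 8]
Step 5: demand=5,sold=5 ship[1->2]=1 ship[0->1]=1 prod=4 -> [22 4 4]
Step 6: demand=5,sold=4 ship[1->2]=1 ship[0->1]=1 prod=4 -> [25 4 1]
Step 7: demand=5,sold=1 ship[1->2]=1 ship[0->1]=1 prod=4 -> [28 4 1]
Step 8: demand=5,sold=1 ship[1->2]=1 ship[0->1]=1 prod=4 -> [31 4 1]
Step 9: demand=5,sold=1 ship[1->2]=1 ship[0->1]=1 prod=4 -> [34 4 1]
Step 10: demand=5,sold=1 ship[1->2]=1 ship[0->1]=1 prod=4 -> [37 4 1]
Step 11: demand=5,sold=1 ship[1->2]=1 ship[0->1]=1 prod=4 -> [40 4 1]
Step 12: demand=5,sold=1 ship[1->2]=1 ship[0->1]=1 prod=4 -> [43 4 1]
First stockout at step 6

6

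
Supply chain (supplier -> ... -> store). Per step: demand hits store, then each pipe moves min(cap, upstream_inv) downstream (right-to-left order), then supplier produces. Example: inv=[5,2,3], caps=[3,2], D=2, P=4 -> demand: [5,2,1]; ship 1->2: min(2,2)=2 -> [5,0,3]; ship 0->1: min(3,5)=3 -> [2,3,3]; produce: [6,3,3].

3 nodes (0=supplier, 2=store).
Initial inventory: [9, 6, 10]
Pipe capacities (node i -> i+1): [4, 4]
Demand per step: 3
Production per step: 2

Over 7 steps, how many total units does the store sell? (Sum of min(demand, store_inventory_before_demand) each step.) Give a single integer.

Answer: 21

Derivation:
Step 1: sold=3 (running total=3) -> [7 6 11]
Step 2: sold=3 (running total=6) -> [5 6 12]
Step 3: sold=3 (running total=9) -> [3 6 13]
Step 4: sold=3 (running total=12) -> [2 5 14]
Step 5: sold=3 (running total=15) -> [2 3 15]
Step 6: sold=3 (running total=18) -> [2 2 15]
Step 7: sold=3 (running total=21) -> [2 2 14]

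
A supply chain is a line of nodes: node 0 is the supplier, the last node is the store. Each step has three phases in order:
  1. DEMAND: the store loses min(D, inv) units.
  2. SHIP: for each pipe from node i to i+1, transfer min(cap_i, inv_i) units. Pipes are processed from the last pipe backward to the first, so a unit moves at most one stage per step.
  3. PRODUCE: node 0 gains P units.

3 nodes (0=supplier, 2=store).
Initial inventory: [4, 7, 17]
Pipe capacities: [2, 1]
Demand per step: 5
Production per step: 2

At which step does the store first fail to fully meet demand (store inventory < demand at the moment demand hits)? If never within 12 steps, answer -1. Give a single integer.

Step 1: demand=5,sold=5 ship[1->2]=1 ship[0->1]=2 prod=2 -> [4 8 13]
Step 2: demand=5,sold=5 ship[1->2]=1 ship[0->1]=2 prod=2 -> [4 9 9]
Step 3: demand=5,sold=5 ship[1->2]=1 ship[0->1]=2 prod=2 -> [4 10 5]
Step 4: demand=5,sold=5 ship[1->2]=1 ship[0->1]=2 prod=2 -> [4 11 1]
Step 5: demand=5,sold=1 ship[1->2]=1 ship[0->1]=2 prod=2 -> [4 12 1]
Step 6: demand=5,sold=1 ship[1->2]=1 ship[0->1]=2 prod=2 -> [4 13 1]
Step 7: demand=5,sold=1 ship[1->2]=1 ship[0->1]=2 prod=2 -> [4 14 1]
Step 8: demand=5,sold=1 ship[1->2]=1 ship[0->1]=2 prod=2 -> [4 15 1]
Step 9: demand=5,sold=1 ship[1->2]=1 ship[0->1]=2 prod=2 -> [4 16 1]
Step 10: demand=5,sold=1 ship[1->2]=1 ship[0->1]=2 prod=2 -> [4 17 1]
Step 11: demand=5,sold=1 ship[1->2]=1 ship[0->1]=2 prod=2 -> [4 18 1]
Step 12: demand=5,sold=1 ship[1->2]=1 ship[0->1]=2 prod=2 -> [4 19 1]
First stockout at step 5

5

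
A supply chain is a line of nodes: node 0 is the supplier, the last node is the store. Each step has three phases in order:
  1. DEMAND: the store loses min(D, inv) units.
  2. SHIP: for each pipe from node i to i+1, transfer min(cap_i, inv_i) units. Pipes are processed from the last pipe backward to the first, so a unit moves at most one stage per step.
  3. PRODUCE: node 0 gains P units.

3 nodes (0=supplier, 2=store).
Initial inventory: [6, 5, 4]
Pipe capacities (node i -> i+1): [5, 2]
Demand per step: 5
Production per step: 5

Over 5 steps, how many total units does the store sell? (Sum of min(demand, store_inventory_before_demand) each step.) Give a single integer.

Step 1: sold=4 (running total=4) -> [6 8 2]
Step 2: sold=2 (running total=6) -> [6 11 2]
Step 3: sold=2 (running total=8) -> [6 14 2]
Step 4: sold=2 (running total=10) -> [6 17 2]
Step 5: sold=2 (running total=12) -> [6 20 2]

Answer: 12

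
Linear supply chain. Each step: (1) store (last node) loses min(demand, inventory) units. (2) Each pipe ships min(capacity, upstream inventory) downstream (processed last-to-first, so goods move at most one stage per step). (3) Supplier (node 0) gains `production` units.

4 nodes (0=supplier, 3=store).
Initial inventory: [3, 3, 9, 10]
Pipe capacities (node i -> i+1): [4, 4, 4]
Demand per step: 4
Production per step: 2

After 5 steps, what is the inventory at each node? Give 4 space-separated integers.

Step 1: demand=4,sold=4 ship[2->3]=4 ship[1->2]=3 ship[0->1]=3 prod=2 -> inv=[2 3 8 10]
Step 2: demand=4,sold=4 ship[2->3]=4 ship[1->2]=3 ship[0->1]=2 prod=2 -> inv=[2 2 7 10]
Step 3: demand=4,sold=4 ship[2->3]=4 ship[1->2]=2 ship[0->1]=2 prod=2 -> inv=[2 2 5 10]
Step 4: demand=4,sold=4 ship[2->3]=4 ship[1->2]=2 ship[0->1]=2 prod=2 -> inv=[2 2 3 10]
Step 5: demand=4,sold=4 ship[2->3]=3 ship[1->2]=2 ship[0->1]=2 prod=2 -> inv=[2 2 2 9]

2 2 2 9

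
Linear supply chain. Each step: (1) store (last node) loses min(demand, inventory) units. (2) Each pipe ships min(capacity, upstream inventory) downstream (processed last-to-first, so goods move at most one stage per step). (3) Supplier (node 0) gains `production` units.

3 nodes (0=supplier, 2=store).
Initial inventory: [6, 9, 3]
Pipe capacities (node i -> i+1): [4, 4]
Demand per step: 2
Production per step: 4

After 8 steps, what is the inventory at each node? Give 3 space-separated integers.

Step 1: demand=2,sold=2 ship[1->2]=4 ship[0->1]=4 prod=4 -> inv=[6 9 5]
Step 2: demand=2,sold=2 ship[1->2]=4 ship[0->1]=4 prod=4 -> inv=[6 9 7]
Step 3: demand=2,sold=2 ship[1->2]=4 ship[0->1]=4 prod=4 -> inv=[6 9 9]
Step 4: demand=2,sold=2 ship[1->2]=4 ship[0->1]=4 prod=4 -> inv=[6 9 11]
Step 5: demand=2,sold=2 ship[1->2]=4 ship[0->1]=4 prod=4 -> inv=[6 9 13]
Step 6: demand=2,sold=2 ship[1->2]=4 ship[0->1]=4 prod=4 -> inv=[6 9 15]
Step 7: demand=2,sold=2 ship[1->2]=4 ship[0->1]=4 prod=4 -> inv=[6 9 17]
Step 8: demand=2,sold=2 ship[1->2]=4 ship[0->1]=4 prod=4 -> inv=[6 9 19]

6 9 19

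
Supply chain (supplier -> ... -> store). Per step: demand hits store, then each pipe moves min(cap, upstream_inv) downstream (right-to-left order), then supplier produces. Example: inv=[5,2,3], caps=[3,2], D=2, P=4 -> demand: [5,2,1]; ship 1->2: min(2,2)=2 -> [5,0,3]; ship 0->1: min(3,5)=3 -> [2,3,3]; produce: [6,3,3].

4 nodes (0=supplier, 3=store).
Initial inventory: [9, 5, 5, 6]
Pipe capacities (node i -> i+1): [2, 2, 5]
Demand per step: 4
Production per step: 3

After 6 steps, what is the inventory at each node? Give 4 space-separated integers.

Step 1: demand=4,sold=4 ship[2->3]=5 ship[1->2]=2 ship[0->1]=2 prod=3 -> inv=[10 5 2 7]
Step 2: demand=4,sold=4 ship[2->3]=2 ship[1->2]=2 ship[0->1]=2 prod=3 -> inv=[11 5 2 5]
Step 3: demand=4,sold=4 ship[2->3]=2 ship[1->2]=2 ship[0->1]=2 prod=3 -> inv=[12 5 2 3]
Step 4: demand=4,sold=3 ship[2->3]=2 ship[1->2]=2 ship[0->1]=2 prod=3 -> inv=[13 5 2 2]
Step 5: demand=4,sold=2 ship[2->3]=2 ship[1->2]=2 ship[0->1]=2 prod=3 -> inv=[14 5 2 2]
Step 6: demand=4,sold=2 ship[2->3]=2 ship[1->2]=2 ship[0->1]=2 prod=3 -> inv=[15 5 2 2]

15 5 2 2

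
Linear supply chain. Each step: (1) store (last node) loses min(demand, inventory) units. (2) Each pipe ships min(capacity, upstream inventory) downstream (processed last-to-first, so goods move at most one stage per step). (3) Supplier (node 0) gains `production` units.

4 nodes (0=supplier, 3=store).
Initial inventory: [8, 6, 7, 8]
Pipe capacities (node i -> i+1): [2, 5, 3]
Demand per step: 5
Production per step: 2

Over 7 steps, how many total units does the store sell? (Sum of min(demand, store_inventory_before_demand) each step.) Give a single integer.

Answer: 26

Derivation:
Step 1: sold=5 (running total=5) -> [8 3 9 6]
Step 2: sold=5 (running total=10) -> [8 2 9 4]
Step 3: sold=4 (running total=14) -> [8 2 8 3]
Step 4: sold=3 (running total=17) -> [8 2 7 3]
Step 5: sold=3 (running total=20) -> [8 2 6 3]
Step 6: sold=3 (running total=23) -> [8 2 5 3]
Step 7: sold=3 (running total=26) -> [8 2 4 3]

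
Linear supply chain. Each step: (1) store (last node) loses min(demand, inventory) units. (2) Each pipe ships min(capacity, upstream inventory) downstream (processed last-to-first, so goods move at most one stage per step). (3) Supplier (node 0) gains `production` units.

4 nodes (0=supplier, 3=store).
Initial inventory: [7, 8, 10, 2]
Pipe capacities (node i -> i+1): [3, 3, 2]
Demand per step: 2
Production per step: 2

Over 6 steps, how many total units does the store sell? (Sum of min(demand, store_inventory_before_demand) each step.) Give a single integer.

Answer: 12

Derivation:
Step 1: sold=2 (running total=2) -> [6 8 11 2]
Step 2: sold=2 (running total=4) -> [5 8 12 2]
Step 3: sold=2 (running total=6) -> [4 8 13 2]
Step 4: sold=2 (running total=8) -> [3 8 14 2]
Step 5: sold=2 (running total=10) -> [2 8 15 2]
Step 6: sold=2 (running total=12) -> [2 7 16 2]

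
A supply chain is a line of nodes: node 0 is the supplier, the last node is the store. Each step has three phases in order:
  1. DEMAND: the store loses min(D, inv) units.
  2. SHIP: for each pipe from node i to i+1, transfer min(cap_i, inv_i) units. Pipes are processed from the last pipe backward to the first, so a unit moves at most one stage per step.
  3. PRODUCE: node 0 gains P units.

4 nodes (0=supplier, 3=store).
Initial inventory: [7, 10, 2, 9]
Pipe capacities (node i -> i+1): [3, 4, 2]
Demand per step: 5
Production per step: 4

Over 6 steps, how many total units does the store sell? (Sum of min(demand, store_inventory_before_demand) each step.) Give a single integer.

Answer: 19

Derivation:
Step 1: sold=5 (running total=5) -> [8 9 4 6]
Step 2: sold=5 (running total=10) -> [9 8 6 3]
Step 3: sold=3 (running total=13) -> [10 7 8 2]
Step 4: sold=2 (running total=15) -> [11 6 10 2]
Step 5: sold=2 (running total=17) -> [12 5 12 2]
Step 6: sold=2 (running total=19) -> [13 4 14 2]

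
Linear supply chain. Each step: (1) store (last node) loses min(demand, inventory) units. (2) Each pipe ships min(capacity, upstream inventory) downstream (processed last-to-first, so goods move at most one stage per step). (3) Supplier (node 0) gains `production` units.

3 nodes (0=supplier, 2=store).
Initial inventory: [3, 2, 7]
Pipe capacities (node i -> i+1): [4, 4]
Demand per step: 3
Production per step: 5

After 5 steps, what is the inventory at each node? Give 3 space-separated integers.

Step 1: demand=3,sold=3 ship[1->2]=2 ship[0->1]=3 prod=5 -> inv=[5 3 6]
Step 2: demand=3,sold=3 ship[1->2]=3 ship[0->1]=4 prod=5 -> inv=[6 4 6]
Step 3: demand=3,sold=3 ship[1->2]=4 ship[0->1]=4 prod=5 -> inv=[7 4 7]
Step 4: demand=3,sold=3 ship[1->2]=4 ship[0->1]=4 prod=5 -> inv=[8 4 8]
Step 5: demand=3,sold=3 ship[1->2]=4 ship[0->1]=4 prod=5 -> inv=[9 4 9]

9 4 9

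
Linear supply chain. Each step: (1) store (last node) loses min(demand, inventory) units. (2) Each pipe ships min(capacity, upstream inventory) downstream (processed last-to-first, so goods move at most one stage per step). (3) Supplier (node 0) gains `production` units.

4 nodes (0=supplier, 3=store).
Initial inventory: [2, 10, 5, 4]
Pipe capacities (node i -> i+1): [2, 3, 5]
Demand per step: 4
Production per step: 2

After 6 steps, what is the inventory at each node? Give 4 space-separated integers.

Step 1: demand=4,sold=4 ship[2->3]=5 ship[1->2]=3 ship[0->1]=2 prod=2 -> inv=[2 9 3 5]
Step 2: demand=4,sold=4 ship[2->3]=3 ship[1->2]=3 ship[0->1]=2 prod=2 -> inv=[2 8 3 4]
Step 3: demand=4,sold=4 ship[2->3]=3 ship[1->2]=3 ship[0->1]=2 prod=2 -> inv=[2 7 3 3]
Step 4: demand=4,sold=3 ship[2->3]=3 ship[1->2]=3 ship[0->1]=2 prod=2 -> inv=[2 6 3 3]
Step 5: demand=4,sold=3 ship[2->3]=3 ship[1->2]=3 ship[0->1]=2 prod=2 -> inv=[2 5 3 3]
Step 6: demand=4,sold=3 ship[2->3]=3 ship[1->2]=3 ship[0->1]=2 prod=2 -> inv=[2 4 3 3]

2 4 3 3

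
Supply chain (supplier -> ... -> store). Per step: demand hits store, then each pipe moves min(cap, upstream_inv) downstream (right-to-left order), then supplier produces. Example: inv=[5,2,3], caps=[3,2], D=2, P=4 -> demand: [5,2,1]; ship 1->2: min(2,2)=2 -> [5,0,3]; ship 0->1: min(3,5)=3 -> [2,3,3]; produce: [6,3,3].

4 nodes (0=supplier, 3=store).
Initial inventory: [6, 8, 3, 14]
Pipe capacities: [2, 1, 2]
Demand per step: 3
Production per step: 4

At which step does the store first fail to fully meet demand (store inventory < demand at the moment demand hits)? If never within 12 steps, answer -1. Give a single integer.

Step 1: demand=3,sold=3 ship[2->3]=2 ship[1->2]=1 ship[0->1]=2 prod=4 -> [8 9 2 13]
Step 2: demand=3,sold=3 ship[2->3]=2 ship[1->2]=1 ship[0->1]=2 prod=4 -> [10 10 1 12]
Step 3: demand=3,sold=3 ship[2->3]=1 ship[1->2]=1 ship[0->1]=2 prod=4 -> [12 11 1 10]
Step 4: demand=3,sold=3 ship[2->3]=1 ship[1->2]=1 ship[0->1]=2 prod=4 -> [14 12 1 8]
Step 5: demand=3,sold=3 ship[2->3]=1 ship[1->2]=1 ship[0->1]=2 prod=4 -> [16 13 1 6]
Step 6: demand=3,sold=3 ship[2->3]=1 ship[1->2]=1 ship[0->1]=2 prod=4 -> [18 14 1 4]
Step 7: demand=3,sold=3 ship[2->3]=1 ship[1->2]=1 ship[0->1]=2 prod=4 -> [20 15 1 2]
Step 8: demand=3,sold=2 ship[2->3]=1 ship[1->2]=1 ship[0->1]=2 prod=4 -> [22 16 1 1]
Step 9: demand=3,sold=1 ship[2->3]=1 ship[1->2]=1 ship[0->1]=2 prod=4 -> [24 17 1 1]
Step 10: demand=3,sold=1 ship[2->3]=1 ship[1->2]=1 ship[0->1]=2 prod=4 -> [26 18 1 1]
Step 11: demand=3,sold=1 ship[2->3]=1 ship[1->2]=1 ship[0->1]=2 prod=4 -> [28 19 1 1]
Step 12: demand=3,sold=1 ship[2->3]=1 ship[1->2]=1 ship[0->1]=2 prod=4 -> [30 20 1 1]
First stockout at step 8

8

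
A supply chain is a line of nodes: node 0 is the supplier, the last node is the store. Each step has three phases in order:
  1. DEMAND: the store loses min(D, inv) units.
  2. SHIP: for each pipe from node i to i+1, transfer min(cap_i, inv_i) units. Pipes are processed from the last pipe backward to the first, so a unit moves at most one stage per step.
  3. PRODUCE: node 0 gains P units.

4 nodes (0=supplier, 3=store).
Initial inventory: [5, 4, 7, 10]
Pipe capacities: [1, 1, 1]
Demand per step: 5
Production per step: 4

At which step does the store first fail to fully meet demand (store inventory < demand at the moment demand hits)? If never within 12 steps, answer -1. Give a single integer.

Step 1: demand=5,sold=5 ship[2->3]=1 ship[1->2]=1 ship[0->1]=1 prod=4 -> [8 4 7 6]
Step 2: demand=5,sold=5 ship[2->3]=1 ship[1->2]=1 ship[0->1]=1 prod=4 -> [11 4 7 2]
Step 3: demand=5,sold=2 ship[2->3]=1 ship[1->2]=1 ship[0->1]=1 prod=4 -> [14 4 7 1]
Step 4: demand=5,sold=1 ship[2->3]=1 ship[1->2]=1 ship[0->1]=1 prod=4 -> [17 4 7 1]
Step 5: demand=5,sold=1 ship[2->3]=1 ship[1->2]=1 ship[0->1]=1 prod=4 -> [20 4 7 1]
Step 6: demand=5,sold=1 ship[2->3]=1 ship[1->2]=1 ship[0->1]=1 prod=4 -> [23 4 7 1]
Step 7: demand=5,sold=1 ship[2->3]=1 ship[1->2]=1 ship[0->1]=1 prod=4 -> [26 4 7 1]
Step 8: demand=5,sold=1 ship[2->3]=1 ship[1->2]=1 ship[0->1]=1 prod=4 -> [29 4 7 1]
Step 9: demand=5,sold=1 ship[2->3]=1 ship[1->2]=1 ship[0->1]=1 prod=4 -> [32 4 7 1]
Step 10: demand=5,sold=1 ship[2->3]=1 ship[1->2]=1 ship[0->1]=1 prod=4 -> [35 4 7 1]
Step 11: demand=5,sold=1 ship[2->3]=1 ship[1->2]=1 ship[0->1]=1 prod=4 -> [38 4 7 1]
Step 12: demand=5,sold=1 ship[2->3]=1 ship[1->2]=1 ship[0->1]=1 prod=4 -> [41 4 7 1]
First stockout at step 3

3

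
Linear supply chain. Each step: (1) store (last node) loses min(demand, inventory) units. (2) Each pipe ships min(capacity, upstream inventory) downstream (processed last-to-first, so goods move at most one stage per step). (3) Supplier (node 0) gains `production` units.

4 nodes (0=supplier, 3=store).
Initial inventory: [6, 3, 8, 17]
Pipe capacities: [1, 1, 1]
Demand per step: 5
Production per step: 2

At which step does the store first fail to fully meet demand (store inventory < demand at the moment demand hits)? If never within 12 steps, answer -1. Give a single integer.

Step 1: demand=5,sold=5 ship[2->3]=1 ship[1->2]=1 ship[0->1]=1 prod=2 -> [7 3 8 13]
Step 2: demand=5,sold=5 ship[2->3]=1 ship[1->2]=1 ship[0->1]=1 prod=2 -> [8 3 8 9]
Step 3: demand=5,sold=5 ship[2->3]=1 ship[1->2]=1 ship[0->1]=1 prod=2 -> [9 3 8 5]
Step 4: demand=5,sold=5 ship[2->3]=1 ship[1->2]=1 ship[0->1]=1 prod=2 -> [10 3 8 1]
Step 5: demand=5,sold=1 ship[2->3]=1 ship[1->2]=1 ship[0->1]=1 prod=2 -> [11 3 8 1]
Step 6: demand=5,sold=1 ship[2->3]=1 ship[1->2]=1 ship[0->1]=1 prod=2 -> [12 3 8 1]
Step 7: demand=5,sold=1 ship[2->3]=1 ship[1->2]=1 ship[0->1]=1 prod=2 -> [13 3 8 1]
Step 8: demand=5,sold=1 ship[2->3]=1 ship[1->2]=1 ship[0->1]=1 prod=2 -> [14 3 8 1]
Step 9: demand=5,sold=1 ship[2->3]=1 ship[1->2]=1 ship[0->1]=1 prod=2 -> [15 3 8 1]
Step 10: demand=5,sold=1 ship[2->3]=1 ship[1->2]=1 ship[0->1]=1 prod=2 -> [16 3 8 1]
Step 11: demand=5,sold=1 ship[2->3]=1 ship[1->2]=1 ship[0->1]=1 prod=2 -> [17 3 8 1]
Step 12: demand=5,sold=1 ship[2->3]=1 ship[1->2]=1 ship[0->1]=1 prod=2 -> [18 3 8 1]
First stockout at step 5

5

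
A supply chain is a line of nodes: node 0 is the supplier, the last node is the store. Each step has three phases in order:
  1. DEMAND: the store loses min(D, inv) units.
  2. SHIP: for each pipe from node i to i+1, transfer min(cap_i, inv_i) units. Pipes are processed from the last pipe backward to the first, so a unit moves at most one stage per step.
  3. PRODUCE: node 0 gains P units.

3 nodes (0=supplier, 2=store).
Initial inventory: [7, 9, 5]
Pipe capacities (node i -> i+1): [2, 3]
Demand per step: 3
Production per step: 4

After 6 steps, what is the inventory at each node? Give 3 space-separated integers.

Step 1: demand=3,sold=3 ship[1->2]=3 ship[0->1]=2 prod=4 -> inv=[9 8 5]
Step 2: demand=3,sold=3 ship[1->2]=3 ship[0->1]=2 prod=4 -> inv=[11 7 5]
Step 3: demand=3,sold=3 ship[1->2]=3 ship[0->1]=2 prod=4 -> inv=[13 6 5]
Step 4: demand=3,sold=3 ship[1->2]=3 ship[0->1]=2 prod=4 -> inv=[15 5 5]
Step 5: demand=3,sold=3 ship[1->2]=3 ship[0->1]=2 prod=4 -> inv=[17 4 5]
Step 6: demand=3,sold=3 ship[1->2]=3 ship[0->1]=2 prod=4 -> inv=[19 3 5]

19 3 5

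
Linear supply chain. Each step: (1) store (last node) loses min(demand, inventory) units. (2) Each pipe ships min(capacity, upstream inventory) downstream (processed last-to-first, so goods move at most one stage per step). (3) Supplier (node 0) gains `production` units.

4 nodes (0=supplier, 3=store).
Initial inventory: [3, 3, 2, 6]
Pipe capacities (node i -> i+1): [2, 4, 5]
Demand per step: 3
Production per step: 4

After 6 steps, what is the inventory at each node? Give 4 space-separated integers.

Step 1: demand=3,sold=3 ship[2->3]=2 ship[1->2]=3 ship[0->1]=2 prod=4 -> inv=[5 2 3 5]
Step 2: demand=3,sold=3 ship[2->3]=3 ship[1->2]=2 ship[0->1]=2 prod=4 -> inv=[7 2 2 5]
Step 3: demand=3,sold=3 ship[2->3]=2 ship[1->2]=2 ship[0->1]=2 prod=4 -> inv=[9 2 2 4]
Step 4: demand=3,sold=3 ship[2->3]=2 ship[1->2]=2 ship[0->1]=2 prod=4 -> inv=[11 2 2 3]
Step 5: demand=3,sold=3 ship[2->3]=2 ship[1->2]=2 ship[0->1]=2 prod=4 -> inv=[13 2 2 2]
Step 6: demand=3,sold=2 ship[2->3]=2 ship[1->2]=2 ship[0->1]=2 prod=4 -> inv=[15 2 2 2]

15 2 2 2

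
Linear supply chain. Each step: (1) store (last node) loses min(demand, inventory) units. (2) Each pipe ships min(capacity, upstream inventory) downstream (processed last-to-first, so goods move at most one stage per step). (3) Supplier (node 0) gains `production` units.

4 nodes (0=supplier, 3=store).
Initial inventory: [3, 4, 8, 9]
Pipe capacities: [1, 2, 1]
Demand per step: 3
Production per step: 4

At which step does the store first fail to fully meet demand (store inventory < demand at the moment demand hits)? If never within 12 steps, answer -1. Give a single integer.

Step 1: demand=3,sold=3 ship[2->3]=1 ship[1->2]=2 ship[0->1]=1 prod=4 -> [6 3 9 7]
Step 2: demand=3,sold=3 ship[2->3]=1 ship[1->2]=2 ship[0->1]=1 prod=4 -> [9 2 10 5]
Step 3: demand=3,sold=3 ship[2->3]=1 ship[1->2]=2 ship[0->1]=1 prod=4 -> [12 1 11 3]
Step 4: demand=3,sold=3 ship[2->3]=1 ship[1->2]=1 ship[0->1]=1 prod=4 -> [15 1 11 1]
Step 5: demand=3,sold=1 ship[2->3]=1 ship[1->2]=1 ship[0->1]=1 prod=4 -> [18 1 11 1]
Step 6: demand=3,sold=1 ship[2->3]=1 ship[1->2]=1 ship[0->1]=1 prod=4 -> [21 1 11 1]
Step 7: demand=3,sold=1 ship[2->3]=1 ship[1->2]=1 ship[0->1]=1 prod=4 -> [24 1 11 1]
Step 8: demand=3,sold=1 ship[2->3]=1 ship[1->2]=1 ship[0->1]=1 prod=4 -> [27 1 11 1]
Step 9: demand=3,sold=1 ship[2->3]=1 ship[1->2]=1 ship[0->1]=1 prod=4 -> [30 1 11 1]
Step 10: demand=3,sold=1 ship[2->3]=1 ship[1->2]=1 ship[0->1]=1 prod=4 -> [33 1 11 1]
Step 11: demand=3,sold=1 ship[2->3]=1 ship[1->2]=1 ship[0->1]=1 prod=4 -> [36 1 11 1]
Step 12: demand=3,sold=1 ship[2->3]=1 ship[1->2]=1 ship[0->1]=1 prod=4 -> [39 1 11 1]
First stockout at step 5

5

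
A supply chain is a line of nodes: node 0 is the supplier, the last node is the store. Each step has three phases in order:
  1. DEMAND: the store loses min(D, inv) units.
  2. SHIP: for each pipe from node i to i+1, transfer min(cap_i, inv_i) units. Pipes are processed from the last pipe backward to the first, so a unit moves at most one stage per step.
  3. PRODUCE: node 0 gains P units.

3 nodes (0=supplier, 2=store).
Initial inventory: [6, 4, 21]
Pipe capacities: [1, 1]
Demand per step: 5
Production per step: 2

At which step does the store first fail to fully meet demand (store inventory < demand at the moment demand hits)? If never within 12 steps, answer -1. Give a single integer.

Step 1: demand=5,sold=5 ship[1->2]=1 ship[0->1]=1 prod=2 -> [7 4 17]
Step 2: demand=5,sold=5 ship[1->2]=1 ship[0->1]=1 prod=2 -> [8 4 13]
Step 3: demand=5,sold=5 ship[1->2]=1 ship[0->1]=1 prod=2 -> [9 4 9]
Step 4: demand=5,sold=5 ship[1->2]=1 ship[0->1]=1 prod=2 -> [10 4 5]
Step 5: demand=5,sold=5 ship[1->2]=1 ship[0->1]=1 prod=2 -> [11 4 1]
Step 6: demand=5,sold=1 ship[1->2]=1 ship[0->1]=1 prod=2 -> [12 4 1]
Step 7: demand=5,sold=1 ship[1->2]=1 ship[0->1]=1 prod=2 -> [13 4 1]
Step 8: demand=5,sold=1 ship[1->2]=1 ship[0->1]=1 prod=2 -> [14 4 1]
Step 9: demand=5,sold=1 ship[1->2]=1 ship[0->1]=1 prod=2 -> [15 4 1]
Step 10: demand=5,sold=1 ship[1->2]=1 ship[0->1]=1 prod=2 -> [16 4 1]
Step 11: demand=5,sold=1 ship[1->2]=1 ship[0->1]=1 prod=2 -> [17 4 1]
Step 12: demand=5,sold=1 ship[1->2]=1 ship[0->1]=1 prod=2 -> [18 4 1]
First stockout at step 6

6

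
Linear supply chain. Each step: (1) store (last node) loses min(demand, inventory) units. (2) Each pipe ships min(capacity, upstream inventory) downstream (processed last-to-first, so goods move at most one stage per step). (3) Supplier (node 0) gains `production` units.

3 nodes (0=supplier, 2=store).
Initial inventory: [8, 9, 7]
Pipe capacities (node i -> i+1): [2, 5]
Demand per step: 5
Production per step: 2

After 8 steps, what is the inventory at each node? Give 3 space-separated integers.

Step 1: demand=5,sold=5 ship[1->2]=5 ship[0->1]=2 prod=2 -> inv=[8 6 7]
Step 2: demand=5,sold=5 ship[1->2]=5 ship[0->1]=2 prod=2 -> inv=[8 3 7]
Step 3: demand=5,sold=5 ship[1->2]=3 ship[0->1]=2 prod=2 -> inv=[8 2 5]
Step 4: demand=5,sold=5 ship[1->2]=2 ship[0->1]=2 prod=2 -> inv=[8 2 2]
Step 5: demand=5,sold=2 ship[1->2]=2 ship[0->1]=2 prod=2 -> inv=[8 2 2]
Step 6: demand=5,sold=2 ship[1->2]=2 ship[0->1]=2 prod=2 -> inv=[8 2 2]
Step 7: demand=5,sold=2 ship[1->2]=2 ship[0->1]=2 prod=2 -> inv=[8 2 2]
Step 8: demand=5,sold=2 ship[1->2]=2 ship[0->1]=2 prod=2 -> inv=[8 2 2]

8 2 2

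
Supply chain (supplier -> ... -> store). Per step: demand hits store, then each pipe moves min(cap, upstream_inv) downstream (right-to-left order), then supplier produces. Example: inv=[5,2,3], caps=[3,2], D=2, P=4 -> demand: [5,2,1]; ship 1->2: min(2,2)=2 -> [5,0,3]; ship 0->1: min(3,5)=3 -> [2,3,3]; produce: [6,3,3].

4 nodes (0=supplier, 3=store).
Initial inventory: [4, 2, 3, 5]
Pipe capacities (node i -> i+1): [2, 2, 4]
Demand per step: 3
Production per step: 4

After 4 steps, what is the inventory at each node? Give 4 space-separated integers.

Step 1: demand=3,sold=3 ship[2->3]=3 ship[1->2]=2 ship[0->1]=2 prod=4 -> inv=[6 2 2 5]
Step 2: demand=3,sold=3 ship[2->3]=2 ship[1->2]=2 ship[0->1]=2 prod=4 -> inv=[8 2 2 4]
Step 3: demand=3,sold=3 ship[2->3]=2 ship[1->2]=2 ship[0->1]=2 prod=4 -> inv=[10 2 2 3]
Step 4: demand=3,sold=3 ship[2->3]=2 ship[1->2]=2 ship[0->1]=2 prod=4 -> inv=[12 2 2 2]

12 2 2 2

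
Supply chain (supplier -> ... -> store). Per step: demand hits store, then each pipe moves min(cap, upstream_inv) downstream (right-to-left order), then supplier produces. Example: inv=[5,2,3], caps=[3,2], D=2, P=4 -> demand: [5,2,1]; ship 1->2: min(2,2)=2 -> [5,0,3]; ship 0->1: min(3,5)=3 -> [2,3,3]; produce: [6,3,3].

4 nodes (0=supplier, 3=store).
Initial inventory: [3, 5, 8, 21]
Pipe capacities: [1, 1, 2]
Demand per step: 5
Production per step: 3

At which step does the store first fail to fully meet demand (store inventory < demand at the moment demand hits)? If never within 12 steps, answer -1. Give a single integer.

Step 1: demand=5,sold=5 ship[2->3]=2 ship[1->2]=1 ship[0->1]=1 prod=3 -> [5 5 7 18]
Step 2: demand=5,sold=5 ship[2->3]=2 ship[1->2]=1 ship[0->1]=1 prod=3 -> [7 5 6 15]
Step 3: demand=5,sold=5 ship[2->3]=2 ship[1->2]=1 ship[0->1]=1 prod=3 -> [9 5 5 12]
Step 4: demand=5,sold=5 ship[2->3]=2 ship[1->2]=1 ship[0->1]=1 prod=3 -> [11 5 4 9]
Step 5: demand=5,sold=5 ship[2->3]=2 ship[1->2]=1 ship[0->1]=1 prod=3 -> [13 5 3 6]
Step 6: demand=5,sold=5 ship[2->3]=2 ship[1->2]=1 ship[0->1]=1 prod=3 -> [15 5 2 3]
Step 7: demand=5,sold=3 ship[2->3]=2 ship[1->2]=1 ship[0->1]=1 prod=3 -> [17 5 1 2]
Step 8: demand=5,sold=2 ship[2->3]=1 ship[1->2]=1 ship[0->1]=1 prod=3 -> [19 5 1 1]
Step 9: demand=5,sold=1 ship[2->3]=1 ship[1->2]=1 ship[0->1]=1 prod=3 -> [21 5 1 1]
Step 10: demand=5,sold=1 ship[2->3]=1 ship[1->2]=1 ship[0->1]=1 prod=3 -> [23 5 1 1]
Step 11: demand=5,sold=1 ship[2->3]=1 ship[1->2]=1 ship[0->1]=1 prod=3 -> [25 5 1 1]
Step 12: demand=5,sold=1 ship[2->3]=1 ship[1->2]=1 ship[0->1]=1 prod=3 -> [27 5 1 1]
First stockout at step 7

7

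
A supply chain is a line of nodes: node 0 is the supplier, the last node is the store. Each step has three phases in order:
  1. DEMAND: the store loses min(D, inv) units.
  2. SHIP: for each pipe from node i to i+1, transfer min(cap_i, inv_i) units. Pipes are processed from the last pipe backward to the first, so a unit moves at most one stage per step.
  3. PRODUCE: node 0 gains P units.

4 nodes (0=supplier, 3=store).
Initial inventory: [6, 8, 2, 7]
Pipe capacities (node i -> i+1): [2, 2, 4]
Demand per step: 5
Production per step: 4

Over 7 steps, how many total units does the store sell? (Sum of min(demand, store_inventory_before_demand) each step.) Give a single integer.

Step 1: sold=5 (running total=5) -> [8 8 2 4]
Step 2: sold=4 (running total=9) -> [10 8 2 2]
Step 3: sold=2 (running total=11) -> [12 8 2 2]
Step 4: sold=2 (running total=13) -> [14 8 2 2]
Step 5: sold=2 (running total=15) -> [16 8 2 2]
Step 6: sold=2 (running total=17) -> [18 8 2 2]
Step 7: sold=2 (running total=19) -> [20 8 2 2]

Answer: 19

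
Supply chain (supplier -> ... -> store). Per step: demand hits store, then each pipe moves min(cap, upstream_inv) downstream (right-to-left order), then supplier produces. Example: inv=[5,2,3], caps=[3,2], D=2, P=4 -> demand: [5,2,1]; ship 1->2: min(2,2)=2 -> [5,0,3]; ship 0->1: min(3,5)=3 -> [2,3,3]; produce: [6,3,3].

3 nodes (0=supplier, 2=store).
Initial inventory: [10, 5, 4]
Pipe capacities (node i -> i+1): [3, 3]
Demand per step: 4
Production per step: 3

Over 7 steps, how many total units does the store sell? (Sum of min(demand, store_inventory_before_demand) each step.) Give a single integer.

Answer: 22

Derivation:
Step 1: sold=4 (running total=4) -> [10 5 3]
Step 2: sold=3 (running total=7) -> [10 5 3]
Step 3: sold=3 (running total=10) -> [10 5 3]
Step 4: sold=3 (running total=13) -> [10 5 3]
Step 5: sold=3 (running total=16) -> [10 5 3]
Step 6: sold=3 (running total=19) -> [10 5 3]
Step 7: sold=3 (running total=22) -> [10 5 3]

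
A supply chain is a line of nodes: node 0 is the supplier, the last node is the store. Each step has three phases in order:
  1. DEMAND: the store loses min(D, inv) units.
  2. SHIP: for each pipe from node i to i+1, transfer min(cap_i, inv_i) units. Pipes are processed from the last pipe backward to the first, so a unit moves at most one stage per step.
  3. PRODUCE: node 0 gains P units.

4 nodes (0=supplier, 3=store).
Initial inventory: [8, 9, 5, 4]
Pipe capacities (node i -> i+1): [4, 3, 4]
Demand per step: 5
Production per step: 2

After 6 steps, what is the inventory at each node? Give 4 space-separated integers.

Step 1: demand=5,sold=4 ship[2->3]=4 ship[1->2]=3 ship[0->1]=4 prod=2 -> inv=[6 10 4 4]
Step 2: demand=5,sold=4 ship[2->3]=4 ship[1->2]=3 ship[0->1]=4 prod=2 -> inv=[4 11 3 4]
Step 3: demand=5,sold=4 ship[2->3]=3 ship[1->2]=3 ship[0->1]=4 prod=2 -> inv=[2 12 3 3]
Step 4: demand=5,sold=3 ship[2->3]=3 ship[1->2]=3 ship[0->1]=2 prod=2 -> inv=[2 11 3 3]
Step 5: demand=5,sold=3 ship[2->3]=3 ship[1->2]=3 ship[0->1]=2 prod=2 -> inv=[2 10 3 3]
Step 6: demand=5,sold=3 ship[2->3]=3 ship[1->2]=3 ship[0->1]=2 prod=2 -> inv=[2 9 3 3]

2 9 3 3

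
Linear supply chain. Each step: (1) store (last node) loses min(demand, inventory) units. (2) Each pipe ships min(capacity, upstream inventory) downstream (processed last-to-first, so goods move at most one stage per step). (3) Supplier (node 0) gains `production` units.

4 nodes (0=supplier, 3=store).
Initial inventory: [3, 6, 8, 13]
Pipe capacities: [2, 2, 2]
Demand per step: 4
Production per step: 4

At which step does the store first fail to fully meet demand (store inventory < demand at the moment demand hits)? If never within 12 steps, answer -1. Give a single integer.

Step 1: demand=4,sold=4 ship[2->3]=2 ship[1->2]=2 ship[0->1]=2 prod=4 -> [5 6 8 11]
Step 2: demand=4,sold=4 ship[2->3]=2 ship[1->2]=2 ship[0->1]=2 prod=4 -> [7 6 8 9]
Step 3: demand=4,sold=4 ship[2->3]=2 ship[1->2]=2 ship[0->1]=2 prod=4 -> [9 6 8 7]
Step 4: demand=4,sold=4 ship[2->3]=2 ship[1->2]=2 ship[0->1]=2 prod=4 -> [11 6 8 5]
Step 5: demand=4,sold=4 ship[2->3]=2 ship[1->2]=2 ship[0->1]=2 prod=4 -> [13 6 8 3]
Step 6: demand=4,sold=3 ship[2->3]=2 ship[1->2]=2 ship[0->1]=2 prod=4 -> [15 6 8 2]
Step 7: demand=4,sold=2 ship[2->3]=2 ship[1->2]=2 ship[0->1]=2 prod=4 -> [17 6 8 2]
Step 8: demand=4,sold=2 ship[2->3]=2 ship[1->2]=2 ship[0->1]=2 prod=4 -> [19 6 8 2]
Step 9: demand=4,sold=2 ship[2->3]=2 ship[1->2]=2 ship[0->1]=2 prod=4 -> [21 6 8 2]
Step 10: demand=4,sold=2 ship[2->3]=2 ship[1->2]=2 ship[0->1]=2 prod=4 -> [23 6 8 2]
Step 11: demand=4,sold=2 ship[2->3]=2 ship[1->2]=2 ship[0->1]=2 prod=4 -> [25 6 8 2]
Step 12: demand=4,sold=2 ship[2->3]=2 ship[1->2]=2 ship[0->1]=2 prod=4 -> [27 6 8 2]
First stockout at step 6

6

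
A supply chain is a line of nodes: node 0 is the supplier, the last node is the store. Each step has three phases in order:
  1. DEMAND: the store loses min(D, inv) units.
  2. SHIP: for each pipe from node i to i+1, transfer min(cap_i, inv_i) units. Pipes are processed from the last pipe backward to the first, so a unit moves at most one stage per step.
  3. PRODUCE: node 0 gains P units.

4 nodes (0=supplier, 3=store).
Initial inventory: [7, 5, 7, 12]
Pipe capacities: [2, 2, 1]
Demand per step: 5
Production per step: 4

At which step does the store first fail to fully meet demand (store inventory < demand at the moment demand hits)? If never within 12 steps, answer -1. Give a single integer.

Step 1: demand=5,sold=5 ship[2->3]=1 ship[1->2]=2 ship[0->1]=2 prod=4 -> [9 5 8 8]
Step 2: demand=5,sold=5 ship[2->3]=1 ship[1->2]=2 ship[0->1]=2 prod=4 -> [11 5 9 4]
Step 3: demand=5,sold=4 ship[2->3]=1 ship[1->2]=2 ship[0->1]=2 prod=4 -> [13 5 10 1]
Step 4: demand=5,sold=1 ship[2->3]=1 ship[1->2]=2 ship[0->1]=2 prod=4 -> [15 5 11 1]
Step 5: demand=5,sold=1 ship[2->3]=1 ship[1->2]=2 ship[0->1]=2 prod=4 -> [17 5 12 1]
Step 6: demand=5,sold=1 ship[2->3]=1 ship[1->2]=2 ship[0->1]=2 prod=4 -> [19 5 13 1]
Step 7: demand=5,sold=1 ship[2->3]=1 ship[1->2]=2 ship[0->1]=2 prod=4 -> [21 5 14 1]
Step 8: demand=5,sold=1 ship[2->3]=1 ship[1->2]=2 ship[0->1]=2 prod=4 -> [23 5 15 1]
Step 9: demand=5,sold=1 ship[2->3]=1 ship[1->2]=2 ship[0->1]=2 prod=4 -> [25 5 16 1]
Step 10: demand=5,sold=1 ship[2->3]=1 ship[1->2]=2 ship[0->1]=2 prod=4 -> [27 5 17 1]
Step 11: demand=5,sold=1 ship[2->3]=1 ship[1->2]=2 ship[0->1]=2 prod=4 -> [29 5 18 1]
Step 12: demand=5,sold=1 ship[2->3]=1 ship[1->2]=2 ship[0->1]=2 prod=4 -> [31 5 19 1]
First stockout at step 3

3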